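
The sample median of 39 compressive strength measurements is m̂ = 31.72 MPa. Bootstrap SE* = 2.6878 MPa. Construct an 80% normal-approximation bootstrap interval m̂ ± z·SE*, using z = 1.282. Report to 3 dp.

(28.274, 35.166)

Margin = 1.282 × 2.6878 = 3.4458
Interval: 31.72 ± 3.4458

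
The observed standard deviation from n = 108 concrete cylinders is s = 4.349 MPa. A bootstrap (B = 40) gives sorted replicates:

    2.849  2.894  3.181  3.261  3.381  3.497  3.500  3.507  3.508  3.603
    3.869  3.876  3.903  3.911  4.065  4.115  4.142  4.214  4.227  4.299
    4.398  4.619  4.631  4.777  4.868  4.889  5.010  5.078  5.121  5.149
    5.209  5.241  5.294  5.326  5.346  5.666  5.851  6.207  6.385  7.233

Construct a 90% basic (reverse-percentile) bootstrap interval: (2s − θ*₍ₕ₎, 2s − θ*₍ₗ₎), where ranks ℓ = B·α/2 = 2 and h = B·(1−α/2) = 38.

Percentile endpoints at ranks 2 and 38: θ*₍2₎ = 2.894, θ*₍38₎ = 6.207.
Basic interval reflects these around s:
  lower = 2 × 4.349 − 6.207 = 2.491
  upper = 2 × 4.349 − 2.894 = 5.804

(2.491, 5.804)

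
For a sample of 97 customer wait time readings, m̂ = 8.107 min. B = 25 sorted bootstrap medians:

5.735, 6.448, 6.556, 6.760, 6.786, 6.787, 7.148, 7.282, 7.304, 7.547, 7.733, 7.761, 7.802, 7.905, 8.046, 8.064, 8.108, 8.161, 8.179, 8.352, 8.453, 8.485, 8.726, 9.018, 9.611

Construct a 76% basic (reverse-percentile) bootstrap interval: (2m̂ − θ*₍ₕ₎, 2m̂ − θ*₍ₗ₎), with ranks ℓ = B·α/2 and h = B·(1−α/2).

Percentile endpoints at ranks 3 and 22: θ*₍3₎ = 6.556, θ*₍22₎ = 8.485.
Basic interval reflects these around m̂:
  lower = 2 × 8.107 − 8.485 = 7.729
  upper = 2 × 8.107 − 6.556 = 9.658

(7.729, 9.658)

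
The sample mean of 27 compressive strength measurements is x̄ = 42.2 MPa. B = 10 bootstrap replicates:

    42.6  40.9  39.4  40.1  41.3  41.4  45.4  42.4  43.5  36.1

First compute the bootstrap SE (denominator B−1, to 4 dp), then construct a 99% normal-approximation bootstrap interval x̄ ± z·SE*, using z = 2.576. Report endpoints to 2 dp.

Mean of replicates = 41.3100; sum of squared deviations = 56.8090; SE* = √(56.8090/9) = 2.5124
Margin = 2.576 × 2.5124 = 6.472
Interval: 42.2 ± 6.472

(35.73, 48.67)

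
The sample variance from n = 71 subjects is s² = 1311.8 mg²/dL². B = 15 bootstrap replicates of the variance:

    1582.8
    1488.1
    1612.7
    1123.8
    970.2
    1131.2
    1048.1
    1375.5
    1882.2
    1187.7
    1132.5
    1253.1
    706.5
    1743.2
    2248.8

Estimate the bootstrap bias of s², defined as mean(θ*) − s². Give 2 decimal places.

mean(θ*) = (1582.8 + 1488.1 + 1612.7 + 1123.8 + 970.2 + 1131.2 + 1048.1 + 1375.5 + 1882.2 + 1187.7 + 1132.5 + 1253.1 + 706.5 + 1743.2 + 2248.8) / 15 = 1365.760
bias = 1365.760 − 1311.8

bias = +53.96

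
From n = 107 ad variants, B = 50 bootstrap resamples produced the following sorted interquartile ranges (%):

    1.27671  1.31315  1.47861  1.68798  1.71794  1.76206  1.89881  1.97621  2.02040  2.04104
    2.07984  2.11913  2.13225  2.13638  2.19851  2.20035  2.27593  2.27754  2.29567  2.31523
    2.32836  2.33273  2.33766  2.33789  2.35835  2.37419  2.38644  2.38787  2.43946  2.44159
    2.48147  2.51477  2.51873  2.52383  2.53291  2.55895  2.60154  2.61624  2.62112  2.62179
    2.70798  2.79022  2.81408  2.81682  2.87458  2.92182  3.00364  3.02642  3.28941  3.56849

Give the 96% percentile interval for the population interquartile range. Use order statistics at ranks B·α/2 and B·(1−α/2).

(1.27671, 3.28941)

α = 0.04; lower rank = 50 × 0.020 = 1; upper rank = 50 × 0.980 = 49.
The 1st smallest replicate is 1.27671; the 49th is 3.28941.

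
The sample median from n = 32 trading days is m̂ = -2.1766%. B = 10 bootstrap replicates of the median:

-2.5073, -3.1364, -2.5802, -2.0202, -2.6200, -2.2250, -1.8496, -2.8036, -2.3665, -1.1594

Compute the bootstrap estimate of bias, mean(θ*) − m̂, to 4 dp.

bias = −0.1502

mean(θ*) = ((-2.5073) + (-3.1364) + (-2.5802) + (-2.0202) + (-2.6200) + (-2.2250) + (-1.8496) + (-2.8036) + (-2.3665) + (-1.1594)) / 10 = -2.32682
bias = -2.32682 − -2.1766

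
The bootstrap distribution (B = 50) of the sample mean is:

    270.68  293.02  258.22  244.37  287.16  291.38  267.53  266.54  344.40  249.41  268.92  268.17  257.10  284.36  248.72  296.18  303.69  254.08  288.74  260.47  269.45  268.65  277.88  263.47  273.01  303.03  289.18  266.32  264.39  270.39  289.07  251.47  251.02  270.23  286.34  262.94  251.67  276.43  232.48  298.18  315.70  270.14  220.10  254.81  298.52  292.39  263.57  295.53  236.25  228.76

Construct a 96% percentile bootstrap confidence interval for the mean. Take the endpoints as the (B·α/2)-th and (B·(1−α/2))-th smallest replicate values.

Sorted replicates: 220.10, 228.76, 232.48, 236.25, 244.37, 248.72, 249.41, 251.02, 251.47, 251.67, 254.08, 254.81, 257.10, 258.22, 260.47, 262.94, 263.47, 263.57, 264.39, 266.32, 266.54, 267.53, 268.17, 268.65, 268.92, 269.45, 270.14, 270.23, 270.39, 270.68, 273.01, 276.43, 277.88, 284.36, 286.34, 287.16, 288.74, 289.07, 289.18, 291.38, 292.39, 293.02, 295.53, 296.18, 298.18, 298.52, 303.03, 303.69, 315.70, 344.40
α = 0.04; lower rank = 50 × 0.020 = 1; upper rank = 50 × 0.980 = 49.
The 1st smallest replicate is 220.10; the 49th is 315.70.

(220.10, 315.70)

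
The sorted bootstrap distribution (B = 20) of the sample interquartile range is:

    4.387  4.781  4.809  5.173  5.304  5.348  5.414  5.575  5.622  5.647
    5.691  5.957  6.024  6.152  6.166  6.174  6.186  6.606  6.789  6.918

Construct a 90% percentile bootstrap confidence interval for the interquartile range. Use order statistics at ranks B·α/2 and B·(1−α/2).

α = 0.10; lower rank = 20 × 0.050 = 1; upper rank = 20 × 0.950 = 19.
The 1st smallest replicate is 4.387; the 19th is 6.789.

(4.387, 6.789)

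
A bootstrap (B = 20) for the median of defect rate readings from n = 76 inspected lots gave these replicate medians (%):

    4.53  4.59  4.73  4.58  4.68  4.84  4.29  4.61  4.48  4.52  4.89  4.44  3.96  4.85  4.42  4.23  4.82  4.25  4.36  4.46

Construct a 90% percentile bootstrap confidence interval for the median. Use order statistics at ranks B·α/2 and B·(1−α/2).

Sorted replicates: 3.96, 4.23, 4.25, 4.29, 4.36, 4.42, 4.44, 4.46, 4.48, 4.52, 4.53, 4.58, 4.59, 4.61, 4.68, 4.73, 4.82, 4.84, 4.85, 4.89
α = 0.10; lower rank = 20 × 0.050 = 1; upper rank = 20 × 0.950 = 19.
The 1st smallest replicate is 3.96; the 19th is 4.85.

(3.96, 4.85)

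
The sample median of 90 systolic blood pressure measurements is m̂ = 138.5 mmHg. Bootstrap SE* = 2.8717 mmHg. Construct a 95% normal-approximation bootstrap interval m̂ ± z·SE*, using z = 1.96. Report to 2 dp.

(132.87, 144.13)

Margin = 1.96 × 2.8717 = 5.629
Interval: 138.5 ± 5.629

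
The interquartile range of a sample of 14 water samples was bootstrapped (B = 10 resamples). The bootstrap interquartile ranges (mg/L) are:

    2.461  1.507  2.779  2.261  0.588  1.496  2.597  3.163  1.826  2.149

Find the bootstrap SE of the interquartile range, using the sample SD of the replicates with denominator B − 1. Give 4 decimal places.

Bootstrap SE is the standard deviation of the 10 replicate interquartile ranges.
Mean of replicates: (2.461 + 1.507 + 2.779 + 2.261 + 0.588 + 1.496 + 2.597 + 3.163 + 1.826 + 2.149) / 10 = 20.82700 / 10 = 2.08270
Sum of squared deviations: (+0.37830)² + (−0.57570)² + (+0.69630)² + (+0.17830)² + (−1.49470)² + (−0.58670)² + (+0.51430)² + (+1.08030)² + (−0.25670)² + (+0.06630)² = 5.07135
Variance = 5.07135 / 9 = 0.56348
SE* = √0.56348

SE* = 0.7507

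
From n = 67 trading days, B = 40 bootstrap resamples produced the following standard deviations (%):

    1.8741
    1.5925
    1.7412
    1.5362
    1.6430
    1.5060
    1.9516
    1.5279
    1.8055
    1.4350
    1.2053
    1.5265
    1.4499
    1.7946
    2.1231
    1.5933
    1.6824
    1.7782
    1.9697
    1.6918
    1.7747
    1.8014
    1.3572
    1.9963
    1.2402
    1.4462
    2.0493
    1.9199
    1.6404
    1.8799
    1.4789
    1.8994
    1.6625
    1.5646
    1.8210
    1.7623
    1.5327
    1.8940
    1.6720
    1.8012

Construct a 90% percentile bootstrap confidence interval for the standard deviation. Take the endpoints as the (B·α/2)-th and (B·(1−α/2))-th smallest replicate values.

Sorted replicates: 1.2053, 1.2402, 1.3572, 1.4350, 1.4462, 1.4499, 1.4789, 1.5060, 1.5265, 1.5279, 1.5327, 1.5362, 1.5646, 1.5925, 1.5933, 1.6404, 1.6430, 1.6625, 1.6720, 1.6824, 1.6918, 1.7412, 1.7623, 1.7747, 1.7782, 1.7946, 1.8012, 1.8014, 1.8055, 1.8210, 1.8741, 1.8799, 1.8940, 1.8994, 1.9199, 1.9516, 1.9697, 1.9963, 2.0493, 2.1231
α = 0.10; lower rank = 40 × 0.050 = 2; upper rank = 40 × 0.950 = 38.
The 2nd smallest replicate is 1.2402; the 38th is 1.9963.

(1.2402, 1.9963)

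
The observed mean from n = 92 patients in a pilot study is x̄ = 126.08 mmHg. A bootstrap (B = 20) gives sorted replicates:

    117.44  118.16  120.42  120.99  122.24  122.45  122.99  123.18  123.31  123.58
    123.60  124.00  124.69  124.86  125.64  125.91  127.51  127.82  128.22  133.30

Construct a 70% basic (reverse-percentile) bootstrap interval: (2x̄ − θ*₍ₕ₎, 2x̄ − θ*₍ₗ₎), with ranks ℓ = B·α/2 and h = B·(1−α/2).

Percentile endpoints at ranks 3 and 17: θ*₍3₎ = 120.42, θ*₍17₎ = 127.51.
Basic interval reflects these around x̄:
  lower = 2 × 126.08 − 127.51 = 124.65
  upper = 2 × 126.08 − 120.42 = 131.74

(124.65, 131.74)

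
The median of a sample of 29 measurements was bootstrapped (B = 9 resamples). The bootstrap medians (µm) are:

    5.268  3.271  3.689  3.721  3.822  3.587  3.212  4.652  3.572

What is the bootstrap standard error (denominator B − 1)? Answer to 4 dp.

SE* = 0.6693

Bootstrap SE is the standard deviation of the 9 replicate medians.
Mean of replicates: (5.268 + 3.271 + 3.689 + 3.721 + 3.822 + 3.587 + 3.212 + 4.652 + 3.572) / 9 = 34.79400 / 9 = 3.86600
Sum of squared deviations: (+1.40200)² + (−0.59500)² + (−0.17700)² + (−0.14500)² + (−0.04400)² + (−0.27900)² + (−0.65400)² + (+0.78600)² + (−0.29400)² = 3.58371
Variance = 3.58371 / 8 = 0.44796
SE* = √0.44796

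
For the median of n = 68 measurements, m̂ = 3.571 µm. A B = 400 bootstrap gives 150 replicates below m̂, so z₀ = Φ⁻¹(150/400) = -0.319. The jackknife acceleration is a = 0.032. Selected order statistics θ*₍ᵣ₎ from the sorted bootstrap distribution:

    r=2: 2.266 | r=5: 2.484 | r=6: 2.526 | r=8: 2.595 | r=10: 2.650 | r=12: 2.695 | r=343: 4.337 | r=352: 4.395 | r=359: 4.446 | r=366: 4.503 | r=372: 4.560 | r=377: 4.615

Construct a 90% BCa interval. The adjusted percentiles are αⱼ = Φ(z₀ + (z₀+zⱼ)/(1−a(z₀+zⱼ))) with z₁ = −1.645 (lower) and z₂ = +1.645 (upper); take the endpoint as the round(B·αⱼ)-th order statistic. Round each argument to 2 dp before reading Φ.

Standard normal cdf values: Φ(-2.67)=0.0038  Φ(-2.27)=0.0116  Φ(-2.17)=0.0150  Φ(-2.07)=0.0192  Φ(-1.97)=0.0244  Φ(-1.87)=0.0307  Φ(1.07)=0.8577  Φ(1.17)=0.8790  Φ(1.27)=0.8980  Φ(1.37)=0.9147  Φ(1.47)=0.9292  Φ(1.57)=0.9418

Lower: z₀ + z₁ = -0.319 + (-1.645) = -1.964; 1 − a(z₀+z₁) = 1 − (0.032)(-1.964) = 1.0628; argument = -0.319 + (-1.964)/1.0628 = -2.1669 → -2.17.
α₁ = Φ(-2.17) = 0.0150; rank = round(400 × 0.0150) = 6; θ*₍6₎ = 2.526.
Upper: z₀ + z₂ = 1.326; 1 − a(z₀+z₂) = 0.9576; argument = 1.0658 → 1.07; α₂ = 0.8577; rank = 343; θ*₍343₎ = 4.337.

(2.526, 4.337)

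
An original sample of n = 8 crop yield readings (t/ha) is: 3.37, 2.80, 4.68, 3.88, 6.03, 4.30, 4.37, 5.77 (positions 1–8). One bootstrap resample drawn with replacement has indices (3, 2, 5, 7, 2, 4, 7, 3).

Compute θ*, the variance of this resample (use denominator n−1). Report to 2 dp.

Resample values: 4.68, 2.80, 6.03, 4.37, 2.80, 3.88, 4.37, 4.68.
Mean = 4.2012; sum of squared deviations = 7.8899
s² = 7.8899 / 7 = 1.1271

θ* = 1.13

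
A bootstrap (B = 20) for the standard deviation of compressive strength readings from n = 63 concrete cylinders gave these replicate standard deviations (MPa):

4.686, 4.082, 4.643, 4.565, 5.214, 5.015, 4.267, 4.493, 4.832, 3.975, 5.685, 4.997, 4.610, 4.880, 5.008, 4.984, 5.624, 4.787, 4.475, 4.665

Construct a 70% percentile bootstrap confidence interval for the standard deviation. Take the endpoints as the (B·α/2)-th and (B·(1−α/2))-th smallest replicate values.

Sorted replicates: 3.975, 4.082, 4.267, 4.475, 4.493, 4.565, 4.610, 4.643, 4.665, 4.686, 4.787, 4.832, 4.880, 4.984, 4.997, 5.008, 5.015, 5.214, 5.624, 5.685
α = 0.30; lower rank = 20 × 0.150 = 3; upper rank = 20 × 0.850 = 17.
The 3rd smallest replicate is 4.267; the 17th is 5.015.

(4.267, 5.015)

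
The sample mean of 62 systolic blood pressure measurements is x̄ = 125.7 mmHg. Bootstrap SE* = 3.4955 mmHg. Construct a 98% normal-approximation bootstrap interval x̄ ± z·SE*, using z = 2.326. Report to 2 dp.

(117.57, 133.83)

Margin = 2.326 × 3.4955 = 8.131
Interval: 125.7 ± 8.131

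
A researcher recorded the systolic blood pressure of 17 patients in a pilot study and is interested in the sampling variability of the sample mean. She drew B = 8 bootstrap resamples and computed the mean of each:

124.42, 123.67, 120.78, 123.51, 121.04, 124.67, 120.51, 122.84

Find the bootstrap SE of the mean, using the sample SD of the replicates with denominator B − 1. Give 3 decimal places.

Bootstrap SE is the standard deviation of the 8 replicate means.
Mean of replicates: (124.42 + 123.67 + 120.78 + 123.51 + 121.04 + 124.67 + 120.51 + 122.84) / 8 = 981.4400 / 8 = 122.6800
Sum of squared deviations: (+1.7400)² + (+0.9900)² + (−1.9000)² + (+0.8300)² + (−1.6400)² + (+1.9900)² + (−2.1700)² + (+0.1600)² = 19.6908
Variance = 19.6908 / 7 = 2.8130
SE* = √2.8130

SE* = 1.677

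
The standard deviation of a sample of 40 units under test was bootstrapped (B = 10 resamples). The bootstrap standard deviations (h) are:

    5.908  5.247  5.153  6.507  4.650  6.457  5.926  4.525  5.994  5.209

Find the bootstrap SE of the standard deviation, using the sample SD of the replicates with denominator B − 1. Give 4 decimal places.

Bootstrap SE is the standard deviation of the 10 replicate standard deviations.
Mean of replicates: (5.908 + 5.247 + 5.153 + 6.507 + 4.650 + 6.457 + 5.926 + 4.525 + 5.994 + 5.209) / 10 = 55.57600 / 10 = 5.55760
Sum of squared deviations: (+0.35040)² + (−0.31060)² + (−0.40460)² + (+0.94940)² + (−0.90760)² + (+0.89940)² + (+0.36840)² + (−1.03260)² + (+0.43640)² + (−0.34860)² = 4.43092
Variance = 4.43092 / 9 = 0.49232
SE* = √0.49232

SE* = 0.7017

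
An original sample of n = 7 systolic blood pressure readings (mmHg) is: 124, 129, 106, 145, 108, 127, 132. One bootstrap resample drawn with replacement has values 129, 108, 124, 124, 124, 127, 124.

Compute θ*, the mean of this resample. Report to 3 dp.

θ* = 122.857

Mean = (129 + 108 + 124 + 124 + 124 + 127 + 124) / 7 = 860.0 / 7 = 122.857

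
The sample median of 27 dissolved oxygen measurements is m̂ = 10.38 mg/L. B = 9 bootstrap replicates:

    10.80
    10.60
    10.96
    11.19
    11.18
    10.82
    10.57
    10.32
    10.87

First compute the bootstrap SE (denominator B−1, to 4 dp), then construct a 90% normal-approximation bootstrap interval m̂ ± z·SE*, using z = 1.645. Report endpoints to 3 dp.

Mean of replicates = 10.8122; sum of squared deviations = 0.6494; SE* = √(0.6494/8) = 0.2849
Margin = 1.645 × 0.2849 = 0.4687
Interval: 10.38 ± 0.4687

(9.911, 10.849)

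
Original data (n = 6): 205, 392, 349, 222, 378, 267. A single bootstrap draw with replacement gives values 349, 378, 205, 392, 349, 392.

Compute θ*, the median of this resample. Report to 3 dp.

θ* = 363.500

Sorted: 205, 349, 349, 378, 392, 392
Median = average of the two middle values = 363.500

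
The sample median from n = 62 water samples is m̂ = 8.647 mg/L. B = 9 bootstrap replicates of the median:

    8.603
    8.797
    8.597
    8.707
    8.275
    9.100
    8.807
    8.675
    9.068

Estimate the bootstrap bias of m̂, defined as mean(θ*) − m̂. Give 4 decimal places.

bias = +0.0896

mean(θ*) = (8.603 + 8.797 + 8.597 + 8.707 + 8.275 + 9.100 + 8.807 + 8.675 + 9.068) / 9 = 8.73656
bias = 8.73656 − 8.647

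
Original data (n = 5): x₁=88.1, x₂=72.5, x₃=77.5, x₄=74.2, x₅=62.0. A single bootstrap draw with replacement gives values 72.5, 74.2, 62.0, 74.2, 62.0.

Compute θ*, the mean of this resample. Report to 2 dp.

θ* = 68.98

Mean = (72.5 + 74.2 + 62.0 + 74.2 + 62.0) / 5 = 344.90 / 5 = 68.98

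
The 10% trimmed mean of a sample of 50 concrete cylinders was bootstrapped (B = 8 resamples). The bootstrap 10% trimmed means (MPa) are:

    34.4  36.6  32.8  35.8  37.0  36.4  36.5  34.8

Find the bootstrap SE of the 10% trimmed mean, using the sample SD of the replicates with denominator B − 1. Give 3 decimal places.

Bootstrap SE is the standard deviation of the 8 replicate 10% trimmed means.
Mean of replicates: (34.4 + 36.6 + 32.8 + 35.8 + 37.0 + 36.4 + 36.5 + 34.8) / 8 = 284.3000 / 8 = 35.5375
Sum of squared deviations: (−1.1375)² + (+1.0625)² + (−2.7375)² + (+0.2625)² + (+1.4625)² + (+0.8625)² + (+0.9625)² + (−0.7375)² = 14.3388
Variance = 14.3388 / 7 = 2.0484
SE* = √2.0484

SE* = 1.431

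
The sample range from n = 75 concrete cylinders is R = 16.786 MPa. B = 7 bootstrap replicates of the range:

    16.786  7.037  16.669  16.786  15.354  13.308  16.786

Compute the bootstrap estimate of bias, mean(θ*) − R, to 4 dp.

bias = −2.1109

mean(θ*) = (16.786 + 7.037 + 16.669 + 16.786 + 15.354 + 13.308 + 16.786) / 7 = 14.67514
bias = 14.67514 − 16.786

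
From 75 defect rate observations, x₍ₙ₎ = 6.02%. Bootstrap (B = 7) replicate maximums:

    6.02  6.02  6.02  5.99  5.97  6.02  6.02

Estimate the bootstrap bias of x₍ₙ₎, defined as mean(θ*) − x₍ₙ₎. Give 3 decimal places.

mean(θ*) = (6.02 + 6.02 + 6.02 + 5.99 + 5.97 + 6.02 + 6.02) / 7 = 6.0086
bias = 6.0086 − 6.02

bias = −0.011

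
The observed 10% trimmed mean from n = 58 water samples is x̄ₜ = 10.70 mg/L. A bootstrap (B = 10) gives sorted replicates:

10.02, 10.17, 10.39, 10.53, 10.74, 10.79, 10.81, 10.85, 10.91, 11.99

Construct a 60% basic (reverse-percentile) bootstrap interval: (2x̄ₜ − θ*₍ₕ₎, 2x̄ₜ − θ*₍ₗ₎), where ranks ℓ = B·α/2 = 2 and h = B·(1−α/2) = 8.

Percentile endpoints at ranks 2 and 8: θ*₍2₎ = 10.17, θ*₍8₎ = 10.85.
Basic interval reflects these around x̄ₜ:
  lower = 2 × 10.70 − 10.85 = 10.55
  upper = 2 × 10.70 − 10.17 = 11.23

(10.55, 11.23)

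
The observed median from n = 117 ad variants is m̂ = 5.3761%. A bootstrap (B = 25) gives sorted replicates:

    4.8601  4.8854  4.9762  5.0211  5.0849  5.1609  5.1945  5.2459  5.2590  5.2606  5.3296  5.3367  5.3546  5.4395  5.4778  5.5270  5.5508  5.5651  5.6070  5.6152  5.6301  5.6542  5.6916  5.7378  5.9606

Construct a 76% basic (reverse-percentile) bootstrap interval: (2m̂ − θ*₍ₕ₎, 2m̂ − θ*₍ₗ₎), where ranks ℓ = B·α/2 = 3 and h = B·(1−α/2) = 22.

(5.0980, 5.7760)

Percentile endpoints at ranks 3 and 22: θ*₍3₎ = 4.9762, θ*₍22₎ = 5.6542.
Basic interval reflects these around m̂:
  lower = 2 × 5.3761 − 5.6542 = 5.0980
  upper = 2 × 5.3761 − 4.9762 = 5.7760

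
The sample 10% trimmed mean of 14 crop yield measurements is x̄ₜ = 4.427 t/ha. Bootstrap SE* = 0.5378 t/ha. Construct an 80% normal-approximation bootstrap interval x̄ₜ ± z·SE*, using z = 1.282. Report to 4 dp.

Margin = 1.282 × 0.5378 = 0.68946
Interval: 4.427 ± 0.68946

(3.7375, 5.1165)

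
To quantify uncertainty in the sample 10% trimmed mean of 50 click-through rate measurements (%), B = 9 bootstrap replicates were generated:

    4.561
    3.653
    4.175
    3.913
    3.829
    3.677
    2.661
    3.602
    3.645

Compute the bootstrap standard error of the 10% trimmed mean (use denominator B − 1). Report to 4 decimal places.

SE* = 0.5129

Bootstrap SE is the standard deviation of the 9 replicate 10% trimmed means.
Mean of replicates: (4.561 + 3.653 + 4.175 + 3.913 + 3.829 + 3.677 + 2.661 + 3.602 + 3.645) / 9 = 33.71600 / 9 = 3.74622
Sum of squared deviations: (+0.81478)² + (−0.09322)² + (+0.42878)² + (+0.16678)² + (+0.08278)² + (−0.06922)² + (−1.08522)² + (−0.14422)² + (−0.10122)² = 2.10462
Variance = 2.10462 / 8 = 0.26308
SE* = √0.26308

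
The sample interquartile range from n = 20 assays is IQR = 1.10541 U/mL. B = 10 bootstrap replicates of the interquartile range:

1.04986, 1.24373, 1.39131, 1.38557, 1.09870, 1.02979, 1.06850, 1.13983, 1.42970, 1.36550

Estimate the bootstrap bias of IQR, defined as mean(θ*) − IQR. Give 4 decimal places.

bias = +0.1148

mean(θ*) = (1.04986 + 1.24373 + 1.39131 + 1.38557 + 1.09870 + 1.02979 + 1.06850 + 1.13983 + 1.42970 + 1.36550) / 10 = 1.22025
bias = 1.22025 − 1.10541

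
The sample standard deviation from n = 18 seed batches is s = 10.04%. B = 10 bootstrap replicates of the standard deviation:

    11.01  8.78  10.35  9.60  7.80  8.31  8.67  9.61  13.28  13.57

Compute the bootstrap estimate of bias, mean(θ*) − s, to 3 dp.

mean(θ*) = (11.01 + 8.78 + 10.35 + 9.60 + 7.80 + 8.31 + 8.67 + 9.61 + 13.28 + 13.57) / 10 = 10.0980
bias = 10.0980 − 10.04

bias = +0.058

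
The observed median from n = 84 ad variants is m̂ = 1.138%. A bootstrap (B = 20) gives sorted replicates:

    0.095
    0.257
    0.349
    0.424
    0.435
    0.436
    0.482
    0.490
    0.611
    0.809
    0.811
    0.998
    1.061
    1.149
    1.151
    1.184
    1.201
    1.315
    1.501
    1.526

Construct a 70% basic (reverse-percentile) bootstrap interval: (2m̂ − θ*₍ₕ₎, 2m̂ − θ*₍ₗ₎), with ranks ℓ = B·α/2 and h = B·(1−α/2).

(1.075, 1.927)

Percentile endpoints at ranks 3 and 17: θ*₍3₎ = 0.349, θ*₍17₎ = 1.201.
Basic interval reflects these around m̂:
  lower = 2 × 1.138 − 1.201 = 1.075
  upper = 2 × 1.138 − 0.349 = 1.927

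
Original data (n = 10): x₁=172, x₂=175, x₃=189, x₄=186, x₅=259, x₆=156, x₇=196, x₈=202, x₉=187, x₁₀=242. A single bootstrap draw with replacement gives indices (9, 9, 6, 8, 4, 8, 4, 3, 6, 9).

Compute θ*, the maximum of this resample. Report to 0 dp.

θ* = 202

Resample values: 187, 187, 156, 202, 186, 202, 186, 189, 156, 187.
Maximum = 202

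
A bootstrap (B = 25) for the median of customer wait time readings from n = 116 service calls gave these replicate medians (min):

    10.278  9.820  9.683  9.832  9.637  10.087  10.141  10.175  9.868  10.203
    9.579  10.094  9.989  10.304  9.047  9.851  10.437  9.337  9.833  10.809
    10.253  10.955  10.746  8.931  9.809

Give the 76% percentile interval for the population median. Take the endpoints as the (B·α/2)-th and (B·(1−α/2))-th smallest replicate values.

(9.337, 10.437)

Sorted replicates: 8.931, 9.047, 9.337, 9.579, 9.637, 9.683, 9.809, 9.820, 9.832, 9.833, 9.851, 9.868, 9.989, 10.087, 10.094, 10.141, 10.175, 10.203, 10.253, 10.278, 10.304, 10.437, 10.746, 10.809, 10.955
α = 0.24; lower rank = 25 × 0.120 = 3; upper rank = 25 × 0.880 = 22.
The 3rd smallest replicate is 9.337; the 22nd is 10.437.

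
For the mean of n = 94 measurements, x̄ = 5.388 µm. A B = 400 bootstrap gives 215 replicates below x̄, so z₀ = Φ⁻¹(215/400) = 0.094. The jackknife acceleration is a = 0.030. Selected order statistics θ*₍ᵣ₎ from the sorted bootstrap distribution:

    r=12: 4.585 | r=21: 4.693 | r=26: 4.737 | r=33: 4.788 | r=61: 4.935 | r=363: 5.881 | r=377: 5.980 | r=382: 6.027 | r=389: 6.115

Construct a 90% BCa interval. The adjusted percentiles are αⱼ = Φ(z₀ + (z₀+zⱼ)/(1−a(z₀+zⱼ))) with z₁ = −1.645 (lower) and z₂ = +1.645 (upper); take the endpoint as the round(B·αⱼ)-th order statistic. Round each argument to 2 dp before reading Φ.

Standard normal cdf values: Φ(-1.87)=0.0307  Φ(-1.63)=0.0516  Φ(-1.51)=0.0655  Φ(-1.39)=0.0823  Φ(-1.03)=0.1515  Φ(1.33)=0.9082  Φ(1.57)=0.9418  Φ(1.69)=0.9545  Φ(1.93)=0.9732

Lower: z₀ + z₁ = 0.094 + (-1.645) = -1.551; 1 − a(z₀+z₁) = 1 − (0.030)(-1.551) = 1.0465; argument = 0.094 + (-1.551)/1.0465 = -1.3880 → -1.39.
α₁ = Φ(-1.39) = 0.0823; rank = round(400 × 0.0823) = 33; θ*₍33₎ = 4.788.
Upper: z₀ + z₂ = 1.739; 1 − a(z₀+z₂) = 0.9478; argument = 1.9287 → 1.93; α₂ = 0.9732; rank = 389; θ*₍389₎ = 6.115.

(4.788, 6.115)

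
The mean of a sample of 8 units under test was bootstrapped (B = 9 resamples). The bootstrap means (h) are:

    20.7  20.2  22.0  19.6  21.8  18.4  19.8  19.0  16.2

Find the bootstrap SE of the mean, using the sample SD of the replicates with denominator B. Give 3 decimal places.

Bootstrap SE is the standard deviation of the 9 replicate means.
Mean of replicates: (20.7 + 20.2 + 22.0 + 19.6 + 21.8 + 18.4 + 19.8 + 19.0 + 16.2) / 9 = 177.7000 / 9 = 19.7444
Sum of squared deviations: (+0.9556)² + (+0.4556)² + (+2.2556)² + (−0.1444)² + (+2.0556)² + (−1.3444)² + (+0.0556)² + (−0.7444)² + (−3.5444)² = 25.3822
Variance = 25.3822 / 9 = 2.8202
SE* = √2.8202

SE* = 1.679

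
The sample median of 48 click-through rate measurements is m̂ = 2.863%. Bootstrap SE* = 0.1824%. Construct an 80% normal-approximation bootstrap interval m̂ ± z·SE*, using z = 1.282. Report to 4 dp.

Margin = 1.282 × 0.1824 = 0.23384
Interval: 2.863 ± 0.23384

(2.6292, 3.0968)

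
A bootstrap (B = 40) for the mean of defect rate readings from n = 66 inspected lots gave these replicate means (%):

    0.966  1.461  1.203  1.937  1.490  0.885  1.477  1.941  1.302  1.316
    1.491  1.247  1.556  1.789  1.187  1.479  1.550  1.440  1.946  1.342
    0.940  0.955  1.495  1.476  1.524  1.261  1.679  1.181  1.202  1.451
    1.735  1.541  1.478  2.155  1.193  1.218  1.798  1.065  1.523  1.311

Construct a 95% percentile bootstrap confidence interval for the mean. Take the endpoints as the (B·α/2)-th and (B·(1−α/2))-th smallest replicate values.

Sorted replicates: 0.885, 0.940, 0.955, 0.966, 1.065, 1.181, 1.187, 1.193, 1.202, 1.203, 1.218, 1.247, 1.261, 1.302, 1.311, 1.316, 1.342, 1.440, 1.451, 1.461, 1.476, 1.477, 1.478, 1.479, 1.490, 1.491, 1.495, 1.523, 1.524, 1.541, 1.550, 1.556, 1.679, 1.735, 1.789, 1.798, 1.937, 1.941, 1.946, 2.155
α = 0.05; lower rank = 40 × 0.025 = 1; upper rank = 40 × 0.975 = 39.
The 1st smallest replicate is 0.885; the 39th is 1.946.

(0.885, 1.946)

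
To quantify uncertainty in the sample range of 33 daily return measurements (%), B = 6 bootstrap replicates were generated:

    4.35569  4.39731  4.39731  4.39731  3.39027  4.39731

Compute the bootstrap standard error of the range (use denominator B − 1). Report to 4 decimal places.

SE* = 0.4081

Bootstrap SE is the standard deviation of the 6 replicate ranges.
Mean of replicates: (4.35569 + 4.39731 + 4.39731 + 4.39731 + 3.39027 + 4.39731) / 6 = 25.335200 / 6 = 4.222533
Sum of squared deviations: (+0.133157)² + (+0.174777)² + (+0.174777)² + (+0.174777)² + (−0.832263)² + (+0.174777)² = 0.832580
Variance = 0.832580 / 5 = 0.166516
SE* = √0.166516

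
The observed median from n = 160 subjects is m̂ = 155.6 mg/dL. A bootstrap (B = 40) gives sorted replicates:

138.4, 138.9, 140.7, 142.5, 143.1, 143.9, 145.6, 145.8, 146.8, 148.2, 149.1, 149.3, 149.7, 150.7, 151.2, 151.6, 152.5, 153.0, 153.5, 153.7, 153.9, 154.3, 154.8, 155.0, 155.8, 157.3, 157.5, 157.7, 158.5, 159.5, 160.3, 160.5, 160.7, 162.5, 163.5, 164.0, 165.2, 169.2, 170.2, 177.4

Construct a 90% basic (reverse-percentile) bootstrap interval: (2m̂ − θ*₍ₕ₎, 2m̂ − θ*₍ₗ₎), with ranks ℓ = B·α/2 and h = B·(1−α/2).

Percentile endpoints at ranks 2 and 38: θ*₍2₎ = 138.9, θ*₍38₎ = 169.2.
Basic interval reflects these around m̂:
  lower = 2 × 155.6 − 169.2 = 142.0
  upper = 2 × 155.6 − 138.9 = 172.3

(142.0, 172.3)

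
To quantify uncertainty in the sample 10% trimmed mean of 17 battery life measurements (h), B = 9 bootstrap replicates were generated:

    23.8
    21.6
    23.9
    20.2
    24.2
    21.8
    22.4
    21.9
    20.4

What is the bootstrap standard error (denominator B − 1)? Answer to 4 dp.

SE* = 1.4715

Bootstrap SE is the standard deviation of the 9 replicate 10% trimmed means.
Mean of replicates: (23.8 + 21.6 + 23.9 + 20.2 + 24.2 + 21.8 + 22.4 + 21.9 + 20.4) / 9 = 200.20000 / 9 = 22.24444
Sum of squared deviations: (+1.55556)² + (−0.64444)² + (+1.65556)² + (−2.04444)² + (+1.95556)² + (−0.44444)² + (+0.15556)² + (−0.34444)² + (−1.84444)² = 17.32222
Variance = 17.32222 / 8 = 2.16528
SE* = √2.16528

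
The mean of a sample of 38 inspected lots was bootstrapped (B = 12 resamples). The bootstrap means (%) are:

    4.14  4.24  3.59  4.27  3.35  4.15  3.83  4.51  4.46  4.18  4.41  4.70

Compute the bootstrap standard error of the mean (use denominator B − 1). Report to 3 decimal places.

SE* = 0.390

Bootstrap SE is the standard deviation of the 12 replicate means.
Mean of replicates: (4.14 + 4.24 + 3.59 + 4.27 + 3.35 + 4.15 + 3.83 + 4.51 + 4.46 + 4.18 + 4.41 + 4.70) / 12 = 49.8300 / 12 = 4.1525
Sum of squared deviations: (−0.0125)² + (+0.0875)² + (−0.5625)² + (+0.1175)² + (−0.8025)² + (−0.0025)² + (−0.3225)² + (+0.3575)² + (+0.3075)² + (+0.0275)² + (+0.2575)² + (+0.5475)² = 1.6752
Variance = 1.6752 / 11 = 0.1523
SE* = √0.1523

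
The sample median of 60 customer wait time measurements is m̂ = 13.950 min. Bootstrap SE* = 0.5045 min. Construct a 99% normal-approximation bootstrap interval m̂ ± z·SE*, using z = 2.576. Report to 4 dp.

(12.6504, 15.2496)

Margin = 2.576 × 0.5045 = 1.29959
Interval: 13.950 ± 1.29959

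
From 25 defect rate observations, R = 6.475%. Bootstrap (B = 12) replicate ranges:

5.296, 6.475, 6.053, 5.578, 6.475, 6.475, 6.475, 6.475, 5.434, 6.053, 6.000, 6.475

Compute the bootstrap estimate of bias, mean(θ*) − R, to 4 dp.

bias = −0.3697

mean(θ*) = (5.296 + 6.475 + 6.053 + 5.578 + 6.475 + 6.475 + 6.475 + 6.475 + 5.434 + 6.053 + 6.000 + 6.475) / 12 = 6.10533
bias = 6.10533 − 6.475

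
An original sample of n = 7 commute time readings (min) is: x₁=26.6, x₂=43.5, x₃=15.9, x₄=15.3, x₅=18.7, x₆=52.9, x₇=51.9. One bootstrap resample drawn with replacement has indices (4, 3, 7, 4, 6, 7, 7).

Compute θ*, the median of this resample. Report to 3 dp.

Resample values: 15.3, 15.9, 51.9, 15.3, 52.9, 51.9, 51.9.
Sorted: 15.3, 15.3, 15.9, 51.9, 51.9, 51.9, 52.9
Median = middle value = 51.900

θ* = 51.900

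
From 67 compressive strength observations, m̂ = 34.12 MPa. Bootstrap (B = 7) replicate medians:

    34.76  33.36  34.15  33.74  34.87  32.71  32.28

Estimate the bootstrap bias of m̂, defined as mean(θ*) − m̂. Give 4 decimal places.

mean(θ*) = (34.76 + 33.36 + 34.15 + 33.74 + 34.87 + 32.71 + 32.28) / 7 = 33.69571
bias = 33.69571 − 34.12

bias = −0.4243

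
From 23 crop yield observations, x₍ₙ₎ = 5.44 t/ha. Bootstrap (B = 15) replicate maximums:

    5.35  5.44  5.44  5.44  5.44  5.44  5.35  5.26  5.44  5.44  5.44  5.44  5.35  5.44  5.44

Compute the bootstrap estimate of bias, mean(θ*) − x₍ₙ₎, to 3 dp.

mean(θ*) = (5.35 + 5.44 + 5.44 + 5.44 + 5.44 + 5.44 + 5.35 + 5.26 + 5.44 + 5.44 + 5.44 + 5.44 + 5.35 + 5.44 + 5.44) / 15 = 5.4100
bias = 5.4100 − 5.44

bias = −0.030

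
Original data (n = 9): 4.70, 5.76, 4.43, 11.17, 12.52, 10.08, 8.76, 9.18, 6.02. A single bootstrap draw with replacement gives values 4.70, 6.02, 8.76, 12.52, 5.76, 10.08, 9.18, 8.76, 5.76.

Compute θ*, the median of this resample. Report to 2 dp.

θ* = 8.76

Sorted: 4.70, 5.76, 5.76, 6.02, 8.76, 8.76, 9.18, 10.08, 12.52
Median = middle value = 8.76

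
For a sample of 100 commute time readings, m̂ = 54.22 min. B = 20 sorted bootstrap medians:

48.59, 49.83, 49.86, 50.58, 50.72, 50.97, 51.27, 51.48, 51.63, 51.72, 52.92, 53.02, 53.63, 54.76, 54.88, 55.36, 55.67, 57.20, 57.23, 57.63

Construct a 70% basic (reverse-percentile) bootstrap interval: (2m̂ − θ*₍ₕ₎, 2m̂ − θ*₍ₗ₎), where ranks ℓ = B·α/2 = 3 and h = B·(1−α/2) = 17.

(52.77, 58.58)

Percentile endpoints at ranks 3 and 17: θ*₍3₎ = 49.86, θ*₍17₎ = 55.67.
Basic interval reflects these around m̂:
  lower = 2 × 54.22 − 55.67 = 52.77
  upper = 2 × 54.22 − 49.86 = 58.58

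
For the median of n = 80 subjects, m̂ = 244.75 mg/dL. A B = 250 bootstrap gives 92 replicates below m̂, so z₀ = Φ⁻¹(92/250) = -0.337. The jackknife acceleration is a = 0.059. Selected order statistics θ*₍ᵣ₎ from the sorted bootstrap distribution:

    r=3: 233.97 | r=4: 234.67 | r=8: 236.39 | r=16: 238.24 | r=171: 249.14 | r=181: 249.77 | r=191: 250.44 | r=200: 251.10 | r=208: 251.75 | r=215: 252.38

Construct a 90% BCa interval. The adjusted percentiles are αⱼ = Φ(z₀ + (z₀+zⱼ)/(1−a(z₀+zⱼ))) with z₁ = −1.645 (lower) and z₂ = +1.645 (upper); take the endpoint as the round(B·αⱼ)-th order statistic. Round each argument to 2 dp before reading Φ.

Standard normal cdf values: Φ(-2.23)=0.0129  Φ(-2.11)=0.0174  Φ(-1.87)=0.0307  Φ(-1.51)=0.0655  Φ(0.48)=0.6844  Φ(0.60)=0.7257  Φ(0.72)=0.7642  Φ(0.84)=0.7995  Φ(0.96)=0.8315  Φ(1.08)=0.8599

(234.67, 252.38)

Lower: z₀ + z₁ = -0.337 + (-1.645) = -1.982; 1 − a(z₀+z₁) = 1 − (0.059)(-1.982) = 1.1169; argument = -0.337 + (-1.982)/1.1169 = -2.1115 → -2.11.
α₁ = Φ(-2.11) = 0.0174; rank = round(250 × 0.0174) = 4; θ*₍4₎ = 234.67.
Upper: z₀ + z₂ = 1.308; 1 − a(z₀+z₂) = 0.9228; argument = 1.0804 → 1.08; α₂ = 0.8599; rank = 215; θ*₍215₎ = 252.38.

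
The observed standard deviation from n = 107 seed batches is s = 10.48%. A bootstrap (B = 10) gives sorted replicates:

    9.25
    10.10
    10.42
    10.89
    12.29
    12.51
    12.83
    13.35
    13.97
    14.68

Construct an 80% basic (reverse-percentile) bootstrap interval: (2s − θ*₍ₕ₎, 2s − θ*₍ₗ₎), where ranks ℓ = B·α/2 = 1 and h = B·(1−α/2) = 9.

Percentile endpoints at ranks 1 and 9: θ*₍1₎ = 9.25, θ*₍9₎ = 13.97.
Basic interval reflects these around s:
  lower = 2 × 10.48 − 13.97 = 6.99
  upper = 2 × 10.48 − 9.25 = 11.71

(6.99, 11.71)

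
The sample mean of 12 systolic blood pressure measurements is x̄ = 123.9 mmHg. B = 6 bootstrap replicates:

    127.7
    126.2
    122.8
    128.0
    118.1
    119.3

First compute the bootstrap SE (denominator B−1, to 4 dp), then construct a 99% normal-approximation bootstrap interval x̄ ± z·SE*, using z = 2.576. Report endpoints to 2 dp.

Mean of replicates = 123.6833; sum of squared deviations = 92.2683; SE* = √(92.2683/5) = 4.2958
Margin = 2.576 × 4.2958 = 11.066
Interval: 123.9 ± 11.066

(112.83, 134.97)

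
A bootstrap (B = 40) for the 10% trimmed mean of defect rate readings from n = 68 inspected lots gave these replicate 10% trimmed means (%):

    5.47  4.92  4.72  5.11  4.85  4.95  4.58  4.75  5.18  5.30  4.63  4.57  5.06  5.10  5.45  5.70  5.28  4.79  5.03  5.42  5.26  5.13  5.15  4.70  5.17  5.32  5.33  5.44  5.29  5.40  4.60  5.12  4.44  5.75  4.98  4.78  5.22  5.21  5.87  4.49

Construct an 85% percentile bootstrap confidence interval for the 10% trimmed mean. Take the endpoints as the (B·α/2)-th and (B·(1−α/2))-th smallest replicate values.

(4.57, 5.47)

Sorted replicates: 4.44, 4.49, 4.57, 4.58, 4.60, 4.63, 4.70, 4.72, 4.75, 4.78, 4.79, 4.85, 4.92, 4.95, 4.98, 5.03, 5.06, 5.10, 5.11, 5.12, 5.13, 5.15, 5.17, 5.18, 5.21, 5.22, 5.26, 5.28, 5.29, 5.30, 5.32, 5.33, 5.40, 5.42, 5.44, 5.45, 5.47, 5.70, 5.75, 5.87
α = 0.15; lower rank = 40 × 0.075 = 3; upper rank = 40 × 0.925 = 37.
The 3rd smallest replicate is 4.57; the 37th is 5.47.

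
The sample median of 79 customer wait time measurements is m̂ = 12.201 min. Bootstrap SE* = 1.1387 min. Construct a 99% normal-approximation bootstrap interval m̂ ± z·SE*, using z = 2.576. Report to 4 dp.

Margin = 2.576 × 1.1387 = 2.93329
Interval: 12.201 ± 2.93329

(9.2677, 15.1343)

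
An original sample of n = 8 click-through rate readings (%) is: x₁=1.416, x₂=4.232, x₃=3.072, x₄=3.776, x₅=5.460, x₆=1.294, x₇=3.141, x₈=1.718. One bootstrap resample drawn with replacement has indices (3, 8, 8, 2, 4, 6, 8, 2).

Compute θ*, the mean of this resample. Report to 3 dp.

θ* = 2.720

Resample values: 3.072, 1.718, 1.718, 4.232, 3.776, 1.294, 1.718, 4.232.
Mean = (3.072 + 1.718 + 1.718 + 4.232 + 3.776 + 1.294 + 1.718 + 4.232) / 8 = 21.7600 / 8 = 2.720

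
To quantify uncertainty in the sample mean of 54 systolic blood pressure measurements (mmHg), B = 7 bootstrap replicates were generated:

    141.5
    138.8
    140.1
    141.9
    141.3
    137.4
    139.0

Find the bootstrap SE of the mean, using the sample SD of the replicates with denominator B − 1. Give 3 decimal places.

SE* = 1.671

Bootstrap SE is the standard deviation of the 7 replicate means.
Mean of replicates: (141.5 + 138.8 + 140.1 + 141.9 + 141.3 + 137.4 + 139.0) / 7 = 980.0000 / 7 = 140.0000
Sum of squared deviations: (+1.5000)² + (−1.2000)² + (+0.1000)² + (+1.9000)² + (+1.3000)² + (−2.6000)² + (−1.0000)² = 16.7600
Variance = 16.7600 / 6 = 2.7933
SE* = √2.7933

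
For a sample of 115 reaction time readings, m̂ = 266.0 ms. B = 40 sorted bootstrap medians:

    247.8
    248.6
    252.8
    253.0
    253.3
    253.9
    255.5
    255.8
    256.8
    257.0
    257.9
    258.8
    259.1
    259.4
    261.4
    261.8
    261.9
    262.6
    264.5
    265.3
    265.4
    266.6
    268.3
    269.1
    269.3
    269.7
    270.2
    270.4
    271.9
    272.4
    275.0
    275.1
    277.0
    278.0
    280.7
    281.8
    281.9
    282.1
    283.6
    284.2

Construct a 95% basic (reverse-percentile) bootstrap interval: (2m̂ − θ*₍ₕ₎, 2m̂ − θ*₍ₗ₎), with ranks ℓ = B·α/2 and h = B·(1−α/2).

Percentile endpoints at ranks 1 and 39: θ*₍1₎ = 247.8, θ*₍39₎ = 283.6.
Basic interval reflects these around m̂:
  lower = 2 × 266.0 − 283.6 = 248.4
  upper = 2 × 266.0 − 247.8 = 284.2

(248.4, 284.2)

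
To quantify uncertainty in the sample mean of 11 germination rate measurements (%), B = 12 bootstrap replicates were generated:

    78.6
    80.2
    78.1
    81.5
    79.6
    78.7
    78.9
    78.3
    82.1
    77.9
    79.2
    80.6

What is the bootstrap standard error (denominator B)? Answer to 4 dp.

SE* = 1.3014

Bootstrap SE is the standard deviation of the 12 replicate means.
Mean of replicates: (78.6 + 80.2 + 78.1 + 81.5 + 79.6 + 78.7 + 78.9 + 78.3 + 82.1 + 77.9 + 79.2 + 80.6) / 12 = 953.70000 / 12 = 79.47500
Sum of squared deviations: (−0.87500)² + (+0.72500)² + (−1.37500)² + (+2.02500)² + (+0.12500)² + (−0.77500)² + (−0.57500)² + (−1.17500)² + (+2.62500)² + (−1.57500)² + (−0.27500)² + (+1.12500)² = 20.32250
Variance = 20.32250 / 12 = 1.69354
SE* = √1.69354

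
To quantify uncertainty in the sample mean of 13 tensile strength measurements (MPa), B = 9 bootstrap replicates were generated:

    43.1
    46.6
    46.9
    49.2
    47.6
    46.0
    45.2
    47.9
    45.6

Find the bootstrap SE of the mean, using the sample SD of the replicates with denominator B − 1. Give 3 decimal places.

SE* = 1.765

Bootstrap SE is the standard deviation of the 9 replicate means.
Mean of replicates: (43.1 + 46.6 + 46.9 + 49.2 + 47.6 + 46.0 + 45.2 + 47.9 + 45.6) / 9 = 418.1000 / 9 = 46.4556
Sum of squared deviations: (−3.3556)² + (+0.1444)² + (+0.4444)² + (+2.7444)² + (+1.1444)² + (−0.4556)² + (−1.2556)² + (+1.4444)² + (−0.8556)² = 24.9222
Variance = 24.9222 / 8 = 3.1153
SE* = √3.1153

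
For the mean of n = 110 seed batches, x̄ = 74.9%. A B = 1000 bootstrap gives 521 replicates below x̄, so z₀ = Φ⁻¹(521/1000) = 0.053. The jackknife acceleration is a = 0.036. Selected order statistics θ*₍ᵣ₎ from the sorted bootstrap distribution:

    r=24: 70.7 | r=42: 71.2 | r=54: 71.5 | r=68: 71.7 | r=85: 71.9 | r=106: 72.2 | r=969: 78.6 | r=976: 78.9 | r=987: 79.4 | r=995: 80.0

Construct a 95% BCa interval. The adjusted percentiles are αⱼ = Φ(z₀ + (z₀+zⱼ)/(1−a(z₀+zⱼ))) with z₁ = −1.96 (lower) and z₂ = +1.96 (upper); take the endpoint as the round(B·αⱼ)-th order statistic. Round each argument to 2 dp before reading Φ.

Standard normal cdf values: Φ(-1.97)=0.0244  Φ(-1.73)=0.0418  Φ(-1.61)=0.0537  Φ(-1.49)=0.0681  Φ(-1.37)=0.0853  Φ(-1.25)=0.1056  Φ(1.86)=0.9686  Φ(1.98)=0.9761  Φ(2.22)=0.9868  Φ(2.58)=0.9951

Lower: z₀ + z₁ = 0.053 + (-1.960) = -1.907; 1 − a(z₀+z₁) = 1 − (0.036)(-1.907) = 1.0687; argument = 0.053 + (-1.907)/1.0687 = -1.7315 → -1.73.
α₁ = Φ(-1.73) = 0.0418; rank = round(1000 × 0.0418) = 42; θ*₍42₎ = 71.2.
Upper: z₀ + z₂ = 2.013; 1 − a(z₀+z₂) = 0.9275; argument = 2.2233 → 2.22; α₂ = 0.9868; rank = 987; θ*₍987₎ = 79.4.

(71.2, 79.4)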